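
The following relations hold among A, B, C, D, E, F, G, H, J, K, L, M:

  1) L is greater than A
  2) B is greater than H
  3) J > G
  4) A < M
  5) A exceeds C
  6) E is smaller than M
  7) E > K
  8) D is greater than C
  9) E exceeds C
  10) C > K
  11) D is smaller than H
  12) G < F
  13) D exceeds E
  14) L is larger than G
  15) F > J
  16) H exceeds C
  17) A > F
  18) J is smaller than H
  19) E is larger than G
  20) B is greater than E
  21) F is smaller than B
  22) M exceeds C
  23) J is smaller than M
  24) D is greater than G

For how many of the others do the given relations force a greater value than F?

4

Directly above F: A, B.
One step further: M, L (4 so far).
No other element is forced above F by the given relations, so the count is 4.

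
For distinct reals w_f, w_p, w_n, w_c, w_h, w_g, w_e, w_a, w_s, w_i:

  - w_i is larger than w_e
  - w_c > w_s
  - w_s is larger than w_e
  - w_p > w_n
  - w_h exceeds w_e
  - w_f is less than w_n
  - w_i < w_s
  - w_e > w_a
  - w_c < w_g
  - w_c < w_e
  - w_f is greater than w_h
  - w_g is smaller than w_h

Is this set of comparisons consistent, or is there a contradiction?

inconsistent

Chaining the given relations yields w_e < w_i < w_s < w_c, so w_e < w_c. But one relation states w_c < w_e. These cannot both hold.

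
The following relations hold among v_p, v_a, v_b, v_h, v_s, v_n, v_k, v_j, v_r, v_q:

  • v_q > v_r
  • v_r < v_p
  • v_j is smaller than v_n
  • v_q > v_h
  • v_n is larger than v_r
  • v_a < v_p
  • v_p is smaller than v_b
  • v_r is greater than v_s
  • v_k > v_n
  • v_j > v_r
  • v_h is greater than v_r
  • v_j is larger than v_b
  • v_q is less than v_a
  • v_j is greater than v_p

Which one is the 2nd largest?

v_n

The consecutive relations fix a unique order: v_s < v_r < v_h < v_q < v_a < v_p < v_b < v_j < v_n < v_k.
The 2nd largest is v_n.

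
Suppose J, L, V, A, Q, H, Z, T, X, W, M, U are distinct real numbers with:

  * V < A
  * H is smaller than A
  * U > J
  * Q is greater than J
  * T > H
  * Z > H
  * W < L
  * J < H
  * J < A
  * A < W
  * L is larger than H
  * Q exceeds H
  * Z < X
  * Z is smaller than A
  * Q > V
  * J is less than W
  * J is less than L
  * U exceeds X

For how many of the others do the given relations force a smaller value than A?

4

From A the given relations immediately reach V, J, H, Z.
No other element is forced below A by the given relations, so the count is 4.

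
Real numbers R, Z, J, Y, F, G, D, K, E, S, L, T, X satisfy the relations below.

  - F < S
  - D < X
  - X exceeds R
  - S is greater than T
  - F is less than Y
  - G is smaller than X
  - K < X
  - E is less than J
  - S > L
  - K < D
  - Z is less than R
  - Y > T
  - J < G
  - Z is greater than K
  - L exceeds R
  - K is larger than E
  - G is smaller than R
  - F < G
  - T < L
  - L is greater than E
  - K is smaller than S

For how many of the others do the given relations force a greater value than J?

5

From J the given relations immediately reach G.
From those, R, X — 3 in total.
From those, L — 4 in total.
From those, S — 5 in total.
No other element is forced above J by the given relations, so the count is 5.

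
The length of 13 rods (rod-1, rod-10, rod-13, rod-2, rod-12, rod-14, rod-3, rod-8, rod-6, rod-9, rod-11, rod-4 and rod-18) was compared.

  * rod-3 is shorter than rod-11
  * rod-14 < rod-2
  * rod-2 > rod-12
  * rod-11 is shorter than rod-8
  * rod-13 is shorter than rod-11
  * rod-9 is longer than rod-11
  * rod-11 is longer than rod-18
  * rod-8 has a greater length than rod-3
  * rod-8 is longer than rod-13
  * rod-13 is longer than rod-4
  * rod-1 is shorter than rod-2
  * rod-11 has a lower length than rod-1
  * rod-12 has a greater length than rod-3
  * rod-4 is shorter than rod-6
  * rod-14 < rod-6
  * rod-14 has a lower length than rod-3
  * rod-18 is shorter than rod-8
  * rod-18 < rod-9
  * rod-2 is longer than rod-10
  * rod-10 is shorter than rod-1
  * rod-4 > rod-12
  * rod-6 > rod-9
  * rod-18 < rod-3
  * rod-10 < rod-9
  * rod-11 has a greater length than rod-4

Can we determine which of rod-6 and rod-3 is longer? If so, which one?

rod-6

rod-3 < rod-12 and rod-12 < rod-4 give rod-3 < rod-4.
Then rod-4 < rod-13 extends the chain to rod-13.
Then rod-13 < rod-11 extends the chain to rod-11.
With rod-11 < rod-9: rod-3 < rod-12 < rod-4 < rod-13 < rod-11 < rod-9.
With rod-9 < rod-6: rod-3 < rod-12 < rod-4 < rod-13 < rod-11 < rod-9 < rod-6.
So rod-6 is longer.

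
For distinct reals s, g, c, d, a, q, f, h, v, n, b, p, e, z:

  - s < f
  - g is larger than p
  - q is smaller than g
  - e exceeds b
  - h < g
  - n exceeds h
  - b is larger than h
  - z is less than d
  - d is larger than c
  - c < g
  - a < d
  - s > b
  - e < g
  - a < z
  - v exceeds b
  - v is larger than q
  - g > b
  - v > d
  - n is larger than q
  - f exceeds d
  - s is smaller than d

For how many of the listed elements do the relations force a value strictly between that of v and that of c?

1

Chaining upward from c reaches: d, f, g.
Chaining downward from v reaches: h, q, b, s, a, z, d.
Strictly between c and v are those in both lists: d — 1 element.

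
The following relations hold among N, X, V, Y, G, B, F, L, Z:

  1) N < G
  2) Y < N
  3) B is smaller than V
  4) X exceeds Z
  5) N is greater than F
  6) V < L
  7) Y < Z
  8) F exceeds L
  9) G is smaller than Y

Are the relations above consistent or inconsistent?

inconsistent

We have Y < N stated directly, yet also N < G < Y by chaining the others — so N < Y. Contradiction.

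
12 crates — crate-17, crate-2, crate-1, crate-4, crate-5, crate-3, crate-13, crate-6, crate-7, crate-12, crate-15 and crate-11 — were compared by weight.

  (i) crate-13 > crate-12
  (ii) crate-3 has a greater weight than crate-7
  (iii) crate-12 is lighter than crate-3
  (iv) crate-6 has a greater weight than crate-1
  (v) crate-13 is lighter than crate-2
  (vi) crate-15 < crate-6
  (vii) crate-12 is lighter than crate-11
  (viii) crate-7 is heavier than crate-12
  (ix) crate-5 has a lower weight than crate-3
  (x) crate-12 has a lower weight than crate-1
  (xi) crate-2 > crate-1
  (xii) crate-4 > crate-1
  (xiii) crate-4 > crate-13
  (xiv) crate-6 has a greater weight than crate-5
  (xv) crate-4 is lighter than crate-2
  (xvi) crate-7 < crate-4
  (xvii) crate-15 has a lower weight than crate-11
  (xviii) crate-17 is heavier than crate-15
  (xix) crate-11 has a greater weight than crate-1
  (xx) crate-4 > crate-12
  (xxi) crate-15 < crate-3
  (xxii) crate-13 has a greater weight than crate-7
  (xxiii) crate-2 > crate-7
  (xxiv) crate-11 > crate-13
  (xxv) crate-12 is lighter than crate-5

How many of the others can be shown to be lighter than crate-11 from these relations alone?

From crate-11 the given relations immediately reach crate-12, crate-15, crate-13, crate-1.
From those, crate-7 — 5 in total.
No other element is forced below crate-11 by the given relations, so the count is 5.

5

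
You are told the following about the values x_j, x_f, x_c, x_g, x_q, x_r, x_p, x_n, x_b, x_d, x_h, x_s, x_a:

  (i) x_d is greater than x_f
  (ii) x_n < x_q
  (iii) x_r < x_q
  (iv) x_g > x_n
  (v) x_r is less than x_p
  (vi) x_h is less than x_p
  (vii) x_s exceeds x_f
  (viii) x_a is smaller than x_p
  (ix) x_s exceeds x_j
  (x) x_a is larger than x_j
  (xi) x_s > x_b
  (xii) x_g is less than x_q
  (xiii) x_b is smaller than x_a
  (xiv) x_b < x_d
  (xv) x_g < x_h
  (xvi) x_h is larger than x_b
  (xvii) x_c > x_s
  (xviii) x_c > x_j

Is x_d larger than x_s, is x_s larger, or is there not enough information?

undetermined

Following every chain through x_s: above x_s we get x_c; below x_s we get x_f, x_j, x_b.
x_d is not reached, and no chain runs the other way from x_d to x_s.
So the given relations leave the order of x_s and x_d undetermined.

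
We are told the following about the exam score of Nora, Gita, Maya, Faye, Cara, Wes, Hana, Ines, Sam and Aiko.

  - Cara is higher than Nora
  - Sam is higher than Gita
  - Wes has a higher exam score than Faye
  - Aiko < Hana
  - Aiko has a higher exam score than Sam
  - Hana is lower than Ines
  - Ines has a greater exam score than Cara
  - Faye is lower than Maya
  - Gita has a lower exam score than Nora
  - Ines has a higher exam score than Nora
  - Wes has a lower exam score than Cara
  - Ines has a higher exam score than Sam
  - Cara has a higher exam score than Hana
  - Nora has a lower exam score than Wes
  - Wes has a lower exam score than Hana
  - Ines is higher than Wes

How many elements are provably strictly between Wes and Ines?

Chaining upward from Wes reaches: Hana, Cara.
Chaining downward from Ines reaches: Gita, Nora, Faye, Sam, Aiko, Hana, Cara.
Strictly between Wes and Ines are those in both lists: Hana, Cara — 2 elements.

2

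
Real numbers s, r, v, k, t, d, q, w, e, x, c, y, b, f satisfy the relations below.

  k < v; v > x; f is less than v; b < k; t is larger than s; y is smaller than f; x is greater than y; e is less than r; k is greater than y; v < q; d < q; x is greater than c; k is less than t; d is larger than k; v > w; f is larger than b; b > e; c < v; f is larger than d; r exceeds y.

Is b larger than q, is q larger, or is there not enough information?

q

b < k < d < f < v < q, by transitivity through k, d, f, v.
So q is larger.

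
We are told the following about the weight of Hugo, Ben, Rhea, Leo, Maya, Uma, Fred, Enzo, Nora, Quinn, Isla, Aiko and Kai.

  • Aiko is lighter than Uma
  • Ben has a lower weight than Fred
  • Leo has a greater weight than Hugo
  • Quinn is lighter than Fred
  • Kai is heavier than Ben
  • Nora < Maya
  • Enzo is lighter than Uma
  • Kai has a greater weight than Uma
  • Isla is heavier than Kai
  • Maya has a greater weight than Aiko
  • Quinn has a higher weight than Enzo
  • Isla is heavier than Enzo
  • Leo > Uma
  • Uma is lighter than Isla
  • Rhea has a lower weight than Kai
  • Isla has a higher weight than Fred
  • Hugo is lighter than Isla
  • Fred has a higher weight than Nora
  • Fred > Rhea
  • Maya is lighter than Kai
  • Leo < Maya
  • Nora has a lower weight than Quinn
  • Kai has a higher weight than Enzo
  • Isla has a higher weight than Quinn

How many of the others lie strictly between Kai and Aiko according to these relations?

3

Chaining upward from Aiko reaches: Uma, Leo, Maya, Isla.
Chaining downward from Kai reaches: Enzo, Ben, Nora, Uma, Hugo, Rhea, Leo, Maya.
Strictly between Aiko and Kai are those in both lists: Uma, Leo, Maya — 3 elements.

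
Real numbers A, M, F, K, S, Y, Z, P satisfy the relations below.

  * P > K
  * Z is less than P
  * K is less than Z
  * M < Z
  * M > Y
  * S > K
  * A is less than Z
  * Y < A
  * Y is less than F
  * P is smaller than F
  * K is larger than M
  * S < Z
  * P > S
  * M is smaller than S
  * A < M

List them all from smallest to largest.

Each adjacent pair is fixed by a given relation: Y < A; A < M; M < K; K < S; S < Z; Z < P; P < F. Chaining them end to end gives the full order.

Y < A < M < K < S < Z < P < F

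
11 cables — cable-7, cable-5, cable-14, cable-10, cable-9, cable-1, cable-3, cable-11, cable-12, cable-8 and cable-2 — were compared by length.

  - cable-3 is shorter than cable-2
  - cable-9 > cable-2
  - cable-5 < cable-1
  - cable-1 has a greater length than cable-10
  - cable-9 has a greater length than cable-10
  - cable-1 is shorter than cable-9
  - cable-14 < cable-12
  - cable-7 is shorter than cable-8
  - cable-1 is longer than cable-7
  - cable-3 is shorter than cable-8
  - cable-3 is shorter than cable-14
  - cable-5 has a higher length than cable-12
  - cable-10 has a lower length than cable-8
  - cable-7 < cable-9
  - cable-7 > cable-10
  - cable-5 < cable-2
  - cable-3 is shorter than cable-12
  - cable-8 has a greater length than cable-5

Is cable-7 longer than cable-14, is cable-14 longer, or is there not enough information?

undetermined

Following every chain through cable-7: above cable-7 we get cable-8, cable-1, cable-9; below cable-7 we get cable-10.
cable-14 is not reached, and no chain runs the other way from cable-14 to cable-7.
So the given relations leave the order of cable-7 and cable-14 undetermined.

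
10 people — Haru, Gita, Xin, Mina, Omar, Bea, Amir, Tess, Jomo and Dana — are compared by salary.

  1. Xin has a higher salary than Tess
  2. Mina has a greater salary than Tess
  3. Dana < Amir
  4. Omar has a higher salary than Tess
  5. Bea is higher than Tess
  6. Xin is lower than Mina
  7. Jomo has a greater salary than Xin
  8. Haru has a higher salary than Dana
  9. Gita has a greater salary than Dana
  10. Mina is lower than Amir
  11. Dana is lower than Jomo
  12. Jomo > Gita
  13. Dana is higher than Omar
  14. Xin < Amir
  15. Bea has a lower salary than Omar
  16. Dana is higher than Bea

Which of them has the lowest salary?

Tess

Chaining upward from Tess: directly above it, Bea, Omar, Xin, Mina; then Dana, Amir, Jomo; then Haru, Gita.
That covers every other element, and nothing is given below Tess, so Tess is the lowest salary.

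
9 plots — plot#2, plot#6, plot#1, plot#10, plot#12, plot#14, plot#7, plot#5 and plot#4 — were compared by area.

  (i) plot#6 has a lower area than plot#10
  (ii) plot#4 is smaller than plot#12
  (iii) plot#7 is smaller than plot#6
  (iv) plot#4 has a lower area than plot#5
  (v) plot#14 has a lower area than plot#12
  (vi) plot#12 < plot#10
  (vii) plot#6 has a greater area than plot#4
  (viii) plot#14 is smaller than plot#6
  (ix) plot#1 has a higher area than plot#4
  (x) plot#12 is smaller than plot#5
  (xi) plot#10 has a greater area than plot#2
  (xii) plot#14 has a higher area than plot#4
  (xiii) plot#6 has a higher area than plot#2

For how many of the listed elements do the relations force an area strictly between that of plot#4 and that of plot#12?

1

The relations place plot#4 below plot#12. An element lies strictly between them when it is forced above plot#4 and also forced below plot#12.
Above plot#4: {plot#14, plot#1, plot#6, plot#5, plot#10}. Below plot#12: {plot#14}.
Intersection: {plot#14} — 1.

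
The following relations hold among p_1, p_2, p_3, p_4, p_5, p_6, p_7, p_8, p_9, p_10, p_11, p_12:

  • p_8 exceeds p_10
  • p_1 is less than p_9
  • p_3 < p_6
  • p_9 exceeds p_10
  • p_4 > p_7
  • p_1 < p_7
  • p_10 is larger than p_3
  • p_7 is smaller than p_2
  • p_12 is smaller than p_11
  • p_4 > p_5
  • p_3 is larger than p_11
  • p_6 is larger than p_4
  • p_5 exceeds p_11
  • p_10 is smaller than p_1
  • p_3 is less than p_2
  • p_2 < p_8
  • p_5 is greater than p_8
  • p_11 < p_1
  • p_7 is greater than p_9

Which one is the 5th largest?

p_2

The consecutive relations fix a unique order: p_12 < p_11 < p_3 < p_10 < p_1 < p_9 < p_7 < p_2 < p_8 < p_5 < p_4 < p_6.
The 5th largest is p_2.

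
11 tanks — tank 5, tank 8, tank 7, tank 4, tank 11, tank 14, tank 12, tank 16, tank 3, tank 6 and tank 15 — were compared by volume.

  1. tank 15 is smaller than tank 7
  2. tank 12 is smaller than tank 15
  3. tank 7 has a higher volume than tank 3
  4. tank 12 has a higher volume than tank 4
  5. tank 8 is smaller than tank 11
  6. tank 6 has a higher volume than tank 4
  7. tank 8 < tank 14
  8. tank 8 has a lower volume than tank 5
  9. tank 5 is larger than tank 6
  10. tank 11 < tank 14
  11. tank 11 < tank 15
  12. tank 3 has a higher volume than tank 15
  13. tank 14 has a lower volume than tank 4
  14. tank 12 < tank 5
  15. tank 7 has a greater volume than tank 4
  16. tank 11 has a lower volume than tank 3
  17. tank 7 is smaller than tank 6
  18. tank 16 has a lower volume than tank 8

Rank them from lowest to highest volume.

tank 16 < tank 8 < tank 11 < tank 14 < tank 4 < tank 12 < tank 15 < tank 3 < tank 7 < tank 6 < tank 5

Each adjacent pair is fixed by a given relation: tank 16 < tank 8; tank 8 < tank 11; tank 11 < tank 14; tank 14 < tank 4; tank 4 < tank 12; tank 12 < tank 15; tank 15 < tank 3; tank 3 < tank 7; tank 7 < tank 6; tank 6 < tank 5. Chaining them end to end gives the full order.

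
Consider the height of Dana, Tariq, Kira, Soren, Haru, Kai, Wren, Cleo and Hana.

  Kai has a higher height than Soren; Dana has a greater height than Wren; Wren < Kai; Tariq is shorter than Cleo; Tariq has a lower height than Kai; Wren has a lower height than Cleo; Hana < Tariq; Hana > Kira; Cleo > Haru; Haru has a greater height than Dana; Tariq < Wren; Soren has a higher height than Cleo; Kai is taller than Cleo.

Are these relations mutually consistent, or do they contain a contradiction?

The single ordering Kira < Hana < Tariq < Wren < Dana < Haru < Cleo < Soren < Kai satisfies every listed relation, so no contradiction arises.

consistent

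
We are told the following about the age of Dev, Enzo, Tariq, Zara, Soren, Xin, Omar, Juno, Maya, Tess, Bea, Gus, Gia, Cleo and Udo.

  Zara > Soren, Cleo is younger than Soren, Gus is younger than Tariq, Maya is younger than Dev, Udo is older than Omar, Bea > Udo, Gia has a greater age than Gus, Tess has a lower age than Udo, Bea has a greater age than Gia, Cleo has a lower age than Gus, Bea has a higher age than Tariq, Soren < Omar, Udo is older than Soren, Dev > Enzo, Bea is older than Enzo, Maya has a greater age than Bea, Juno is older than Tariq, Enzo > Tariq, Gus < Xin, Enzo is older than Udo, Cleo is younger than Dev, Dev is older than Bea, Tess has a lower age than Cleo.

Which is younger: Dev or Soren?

Link the given pairs in sequence: Soren < Udo; Udo < Enzo; Enzo < Bea; Bea < Maya; Maya < Dev.
Chaining these gives Soren < Udo < Enzo < Bea < Maya < Dev.
So Soren < Dev; Soren is the younger of the two.

Soren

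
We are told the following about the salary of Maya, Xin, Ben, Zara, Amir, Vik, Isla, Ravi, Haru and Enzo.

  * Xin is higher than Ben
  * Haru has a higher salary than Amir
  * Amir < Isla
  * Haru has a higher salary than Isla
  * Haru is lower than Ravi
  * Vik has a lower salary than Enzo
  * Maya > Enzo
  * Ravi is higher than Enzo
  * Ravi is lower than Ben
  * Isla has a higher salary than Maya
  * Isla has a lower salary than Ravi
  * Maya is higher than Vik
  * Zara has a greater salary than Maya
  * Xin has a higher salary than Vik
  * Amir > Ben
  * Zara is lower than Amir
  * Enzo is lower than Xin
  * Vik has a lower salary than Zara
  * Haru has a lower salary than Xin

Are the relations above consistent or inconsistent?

Chaining the given relations yields Amir < Isla < Haru < Ravi < Ben, so Amir < Ben. But one relation states Ben < Amir. These cannot both hold.

inconsistent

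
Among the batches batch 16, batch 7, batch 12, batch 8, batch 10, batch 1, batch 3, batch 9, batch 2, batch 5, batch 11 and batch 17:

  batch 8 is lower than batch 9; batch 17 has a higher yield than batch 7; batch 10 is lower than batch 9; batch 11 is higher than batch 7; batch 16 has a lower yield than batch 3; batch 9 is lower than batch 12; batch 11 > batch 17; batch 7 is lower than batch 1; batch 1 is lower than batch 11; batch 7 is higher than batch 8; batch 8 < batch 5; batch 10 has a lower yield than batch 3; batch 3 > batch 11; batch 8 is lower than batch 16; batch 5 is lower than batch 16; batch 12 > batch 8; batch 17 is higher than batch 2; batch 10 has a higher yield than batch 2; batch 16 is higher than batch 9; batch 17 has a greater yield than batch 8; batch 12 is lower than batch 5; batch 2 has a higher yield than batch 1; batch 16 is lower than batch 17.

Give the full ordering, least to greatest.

batch 8 < batch 7 < batch 1 < batch 2 < batch 10 < batch 9 < batch 12 < batch 5 < batch 16 < batch 17 < batch 11 < batch 3

Each adjacent pair is fixed by a given relation: batch 8 < batch 7; batch 7 < batch 1; batch 1 < batch 2; batch 2 < batch 10; batch 10 < batch 9; batch 9 < batch 12; batch 12 < batch 5; batch 5 < batch 16; batch 16 < batch 17; batch 17 < batch 11; batch 11 < batch 3. Chaining them end to end gives the full order.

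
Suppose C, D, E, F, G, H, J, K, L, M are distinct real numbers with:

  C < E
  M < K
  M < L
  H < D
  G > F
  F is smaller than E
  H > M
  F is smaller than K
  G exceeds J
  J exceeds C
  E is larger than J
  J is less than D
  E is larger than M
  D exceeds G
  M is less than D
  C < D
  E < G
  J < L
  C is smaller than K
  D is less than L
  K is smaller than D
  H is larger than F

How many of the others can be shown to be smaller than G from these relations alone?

From G the given relations immediately reach J, F, E.
From those, C, M — 5 in total.
Nothing else is reachable below G; 5 in all.

5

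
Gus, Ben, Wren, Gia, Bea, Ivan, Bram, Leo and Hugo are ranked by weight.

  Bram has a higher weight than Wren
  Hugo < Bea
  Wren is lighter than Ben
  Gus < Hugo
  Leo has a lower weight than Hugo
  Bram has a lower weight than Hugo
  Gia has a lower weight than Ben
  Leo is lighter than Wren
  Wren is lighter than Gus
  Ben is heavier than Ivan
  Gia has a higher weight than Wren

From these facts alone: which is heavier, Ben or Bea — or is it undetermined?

Following every chain through Ben: below Ben we get Leo, Ivan, Wren, Gia.
Bea is not reached, and no chain runs the other way from Bea to Ben.
So the given relations leave the order of Ben and Bea undetermined.

undetermined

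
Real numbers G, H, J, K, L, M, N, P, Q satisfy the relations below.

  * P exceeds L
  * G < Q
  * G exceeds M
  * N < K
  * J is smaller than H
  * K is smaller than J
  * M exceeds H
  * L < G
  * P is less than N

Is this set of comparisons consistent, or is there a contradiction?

Every relation is compatible with L < P < N < K < J < H < M < G < Q; the set is consistent.

consistent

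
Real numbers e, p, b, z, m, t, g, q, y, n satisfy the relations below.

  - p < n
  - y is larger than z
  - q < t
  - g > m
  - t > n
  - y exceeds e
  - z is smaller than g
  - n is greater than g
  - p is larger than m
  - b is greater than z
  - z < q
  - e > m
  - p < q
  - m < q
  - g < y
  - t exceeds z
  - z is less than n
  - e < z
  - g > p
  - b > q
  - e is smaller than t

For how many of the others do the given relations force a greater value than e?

7

From e the given relations immediately reach z, y, t.
From those, q, b, g, n — 7 in total.
Nothing else is reachable above e; 7 in all.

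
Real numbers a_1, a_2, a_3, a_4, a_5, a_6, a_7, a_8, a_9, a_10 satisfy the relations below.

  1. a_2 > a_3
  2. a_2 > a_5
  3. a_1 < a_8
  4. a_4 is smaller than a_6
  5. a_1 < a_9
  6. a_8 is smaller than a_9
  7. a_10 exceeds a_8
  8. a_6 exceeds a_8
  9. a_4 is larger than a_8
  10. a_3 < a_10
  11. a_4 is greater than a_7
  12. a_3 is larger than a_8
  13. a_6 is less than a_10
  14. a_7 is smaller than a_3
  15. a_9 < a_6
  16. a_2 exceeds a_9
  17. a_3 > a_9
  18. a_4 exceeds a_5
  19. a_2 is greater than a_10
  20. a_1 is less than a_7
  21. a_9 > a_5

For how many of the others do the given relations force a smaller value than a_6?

The elements the relations force below a_6 are a_5, a_1, a_8, a_7, a_9, a_4 — no chain reaches any other.
That is 6.

6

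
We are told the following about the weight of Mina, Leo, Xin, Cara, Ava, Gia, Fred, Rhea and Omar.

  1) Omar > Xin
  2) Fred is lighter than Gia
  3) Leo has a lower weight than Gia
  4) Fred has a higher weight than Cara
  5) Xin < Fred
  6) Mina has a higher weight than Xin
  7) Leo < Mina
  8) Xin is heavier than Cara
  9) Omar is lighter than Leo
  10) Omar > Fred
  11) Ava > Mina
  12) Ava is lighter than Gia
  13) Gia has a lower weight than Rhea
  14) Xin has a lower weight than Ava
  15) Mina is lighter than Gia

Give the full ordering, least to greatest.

Nothing is placed below Cara, so it is least; from there Cara < Xin; Xin < Fred; Fred < Omar; Omar < Leo; Leo < Mina; Mina < Ava; Ava < Gia; Gia < Rhea, each given directly.

Cara < Xin < Fred < Omar < Leo < Mina < Ava < Gia < Rhea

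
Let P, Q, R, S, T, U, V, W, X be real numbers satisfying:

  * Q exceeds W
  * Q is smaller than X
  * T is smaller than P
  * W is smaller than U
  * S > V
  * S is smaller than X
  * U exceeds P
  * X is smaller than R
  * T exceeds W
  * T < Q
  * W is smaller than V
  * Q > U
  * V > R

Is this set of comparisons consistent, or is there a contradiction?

inconsistent

We have S < X stated directly, yet also X < R < V < S by chaining the others — so X < S. Contradiction.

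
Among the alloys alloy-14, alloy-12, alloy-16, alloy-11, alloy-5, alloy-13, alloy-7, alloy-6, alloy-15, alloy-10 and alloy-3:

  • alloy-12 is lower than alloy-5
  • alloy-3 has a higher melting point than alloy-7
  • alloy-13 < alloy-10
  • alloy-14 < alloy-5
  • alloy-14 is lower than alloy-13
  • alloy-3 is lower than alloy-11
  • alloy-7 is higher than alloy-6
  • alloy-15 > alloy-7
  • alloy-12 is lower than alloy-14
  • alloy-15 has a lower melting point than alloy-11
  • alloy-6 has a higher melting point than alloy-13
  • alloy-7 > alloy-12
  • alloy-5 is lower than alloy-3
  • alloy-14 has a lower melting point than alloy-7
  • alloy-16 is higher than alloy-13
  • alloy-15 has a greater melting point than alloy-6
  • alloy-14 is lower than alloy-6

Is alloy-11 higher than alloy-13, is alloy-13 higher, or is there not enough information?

alloy-11

The relevant relations are alloy-13 < alloy-6; alloy-6 < alloy-7; alloy-7 < alloy-15; alloy-15 < alloy-11.
Together: alloy-13 < alloy-6 < alloy-7 < alloy-15 < alloy-11.
So alloy-11 is higher.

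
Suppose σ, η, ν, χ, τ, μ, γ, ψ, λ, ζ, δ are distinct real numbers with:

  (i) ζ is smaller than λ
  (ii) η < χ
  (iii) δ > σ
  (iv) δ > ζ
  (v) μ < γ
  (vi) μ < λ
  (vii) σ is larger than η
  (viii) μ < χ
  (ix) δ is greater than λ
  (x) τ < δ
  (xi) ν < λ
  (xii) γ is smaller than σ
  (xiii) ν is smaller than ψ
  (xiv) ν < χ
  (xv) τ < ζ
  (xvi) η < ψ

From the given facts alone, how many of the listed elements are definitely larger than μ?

5

From μ the given relations immediately reach γ, χ, λ.
From those, σ, δ — 5 in total.
Nothing else is reachable above μ; 5 in all.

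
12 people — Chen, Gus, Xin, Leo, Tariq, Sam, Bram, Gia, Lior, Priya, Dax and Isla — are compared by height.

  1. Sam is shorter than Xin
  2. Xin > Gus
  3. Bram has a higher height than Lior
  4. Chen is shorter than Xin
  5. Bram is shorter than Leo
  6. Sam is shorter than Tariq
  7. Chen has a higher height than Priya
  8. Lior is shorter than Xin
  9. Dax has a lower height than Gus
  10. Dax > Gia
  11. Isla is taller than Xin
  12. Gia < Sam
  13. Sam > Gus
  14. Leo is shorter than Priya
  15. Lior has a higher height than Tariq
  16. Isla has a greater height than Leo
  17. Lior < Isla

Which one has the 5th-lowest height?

Tariq

Chaining the given pairs: Gia < Dax < Gus < Sam < Tariq < Lior < Bram < Leo < Priya < Chen < Xin < Isla.
Counting 5 from the smallest end gives Tariq.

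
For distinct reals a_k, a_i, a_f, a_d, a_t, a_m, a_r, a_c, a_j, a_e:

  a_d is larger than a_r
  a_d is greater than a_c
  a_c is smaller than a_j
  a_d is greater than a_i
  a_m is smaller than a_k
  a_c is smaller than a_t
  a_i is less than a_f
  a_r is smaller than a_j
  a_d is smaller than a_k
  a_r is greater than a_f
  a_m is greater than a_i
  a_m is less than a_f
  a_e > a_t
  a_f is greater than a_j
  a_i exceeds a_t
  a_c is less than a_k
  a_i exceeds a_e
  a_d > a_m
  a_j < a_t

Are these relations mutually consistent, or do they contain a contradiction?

inconsistent

Chaining the given relations yields a_j < a_t < a_e < a_i < a_m < a_f < a_r, so a_j < a_r. But one relation states a_r < a_j. These cannot both hold.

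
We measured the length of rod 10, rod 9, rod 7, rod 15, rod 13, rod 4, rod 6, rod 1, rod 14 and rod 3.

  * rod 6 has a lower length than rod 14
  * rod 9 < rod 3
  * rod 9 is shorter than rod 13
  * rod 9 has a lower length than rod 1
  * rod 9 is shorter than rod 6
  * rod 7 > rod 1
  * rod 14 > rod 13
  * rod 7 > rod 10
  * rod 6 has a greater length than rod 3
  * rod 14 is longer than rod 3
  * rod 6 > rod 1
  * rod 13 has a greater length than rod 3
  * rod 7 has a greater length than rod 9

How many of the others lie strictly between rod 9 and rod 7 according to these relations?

1

Chaining upward from rod 9 reaches: rod 1, rod 3, rod 6, rod 13, rod 14.
Chaining downward from rod 7 reaches: rod 1, rod 10.
Strictly between rod 9 and rod 7 are those in both lists: rod 1 — 1 element.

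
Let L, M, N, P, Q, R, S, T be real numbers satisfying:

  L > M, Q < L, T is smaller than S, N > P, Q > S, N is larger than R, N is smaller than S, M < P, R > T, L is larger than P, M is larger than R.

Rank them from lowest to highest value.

T < R < M < P < N < S < Q < L

Nothing is placed below T, so it is least; from there T < R; R < M; M < P; P < N; N < S; S < Q; Q < L, each given directly.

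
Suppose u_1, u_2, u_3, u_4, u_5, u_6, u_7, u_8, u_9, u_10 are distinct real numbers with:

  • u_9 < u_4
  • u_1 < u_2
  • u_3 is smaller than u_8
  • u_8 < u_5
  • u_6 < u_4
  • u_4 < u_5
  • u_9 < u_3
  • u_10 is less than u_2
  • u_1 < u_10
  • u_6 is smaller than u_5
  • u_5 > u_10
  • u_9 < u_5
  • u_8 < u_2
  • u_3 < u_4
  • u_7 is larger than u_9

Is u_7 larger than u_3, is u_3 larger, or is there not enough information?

undetermined

Following every chain through u_3: above u_3 we get u_4, u_8, u_5, u_2; below u_3 we get u_9.
u_7 is not reached, and no chain runs the other way from u_7 to u_3.
So the given relations leave the order of u_3 and u_7 undetermined.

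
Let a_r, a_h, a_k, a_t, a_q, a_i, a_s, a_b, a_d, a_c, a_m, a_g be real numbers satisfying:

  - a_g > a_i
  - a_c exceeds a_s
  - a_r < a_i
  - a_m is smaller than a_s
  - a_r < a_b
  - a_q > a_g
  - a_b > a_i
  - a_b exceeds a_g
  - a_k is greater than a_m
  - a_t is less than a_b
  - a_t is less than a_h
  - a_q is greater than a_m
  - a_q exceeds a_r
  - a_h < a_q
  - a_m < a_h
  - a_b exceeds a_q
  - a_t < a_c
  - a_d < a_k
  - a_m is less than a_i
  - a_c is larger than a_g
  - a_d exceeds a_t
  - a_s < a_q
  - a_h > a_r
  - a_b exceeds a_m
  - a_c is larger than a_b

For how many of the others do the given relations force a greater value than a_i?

4

The elements the relations force above a_i are a_g, a_q, a_b, a_c — no chain reaches any other.
That is 4.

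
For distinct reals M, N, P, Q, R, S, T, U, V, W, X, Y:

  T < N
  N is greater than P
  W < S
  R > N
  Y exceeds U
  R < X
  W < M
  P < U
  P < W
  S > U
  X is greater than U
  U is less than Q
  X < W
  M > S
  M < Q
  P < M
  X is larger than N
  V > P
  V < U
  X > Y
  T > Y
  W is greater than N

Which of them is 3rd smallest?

Piecing the relations together gives one ordering: P < V < U < Y < T < N < R < X < W < S < M < Q.
Counting 3 from the smallest end gives U.

U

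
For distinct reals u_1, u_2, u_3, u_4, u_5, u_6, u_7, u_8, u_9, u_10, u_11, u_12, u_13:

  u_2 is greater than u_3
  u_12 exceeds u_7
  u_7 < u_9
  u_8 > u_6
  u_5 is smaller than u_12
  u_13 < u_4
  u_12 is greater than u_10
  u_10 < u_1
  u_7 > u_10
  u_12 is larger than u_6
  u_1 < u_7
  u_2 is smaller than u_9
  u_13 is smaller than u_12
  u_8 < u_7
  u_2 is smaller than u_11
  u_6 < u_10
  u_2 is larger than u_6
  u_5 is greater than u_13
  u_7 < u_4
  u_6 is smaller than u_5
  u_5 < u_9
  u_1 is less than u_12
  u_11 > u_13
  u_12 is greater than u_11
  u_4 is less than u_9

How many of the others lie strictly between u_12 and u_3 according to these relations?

Chaining upward from u_3 reaches: u_2, u_11, u_9.
Chaining downward from u_12 reaches: u_6, u_10, u_13, u_8, u_1, u_2, u_5, u_7, u_11.
Strictly between u_3 and u_12 are those in both lists: u_2, u_11 — 2 elements.

2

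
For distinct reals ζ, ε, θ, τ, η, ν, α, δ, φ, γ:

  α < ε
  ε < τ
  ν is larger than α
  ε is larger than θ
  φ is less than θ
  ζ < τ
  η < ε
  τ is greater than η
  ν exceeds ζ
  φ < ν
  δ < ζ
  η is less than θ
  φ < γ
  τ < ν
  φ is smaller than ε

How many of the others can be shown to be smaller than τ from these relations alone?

7

Directly below τ: η, ε, ζ.
One step further: φ, α, δ, θ (7 so far).
No other element is forced below τ by the given relations, so the count is 7.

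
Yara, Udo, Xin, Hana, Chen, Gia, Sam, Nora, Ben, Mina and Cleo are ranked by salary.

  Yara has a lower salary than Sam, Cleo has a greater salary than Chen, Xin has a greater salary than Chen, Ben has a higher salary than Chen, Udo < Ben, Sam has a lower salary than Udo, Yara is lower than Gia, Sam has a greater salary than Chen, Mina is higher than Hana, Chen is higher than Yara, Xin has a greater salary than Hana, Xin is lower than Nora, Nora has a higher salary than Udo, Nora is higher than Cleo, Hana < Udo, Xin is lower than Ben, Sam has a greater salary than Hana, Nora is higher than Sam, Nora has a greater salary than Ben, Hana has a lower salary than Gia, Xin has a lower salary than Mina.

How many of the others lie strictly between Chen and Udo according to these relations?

1

The relations place Chen below Udo. An element lies strictly between them when it is forced above Chen and also forced below Udo.
Above Chen: {Xin, Sam, Ben, Cleo, Mina, Nora}. Below Udo: {Yara, Hana, Sam}.
Intersection: {Sam} — 1.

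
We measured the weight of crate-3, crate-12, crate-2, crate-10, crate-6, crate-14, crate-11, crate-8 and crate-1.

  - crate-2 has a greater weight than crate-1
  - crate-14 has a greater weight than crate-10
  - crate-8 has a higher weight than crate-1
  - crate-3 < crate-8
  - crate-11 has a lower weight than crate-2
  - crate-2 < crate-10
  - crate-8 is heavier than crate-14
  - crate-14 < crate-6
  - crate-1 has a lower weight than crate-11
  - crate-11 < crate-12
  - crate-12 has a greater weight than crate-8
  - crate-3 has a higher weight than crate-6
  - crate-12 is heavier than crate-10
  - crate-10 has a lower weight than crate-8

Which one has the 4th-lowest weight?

Piecing the relations together gives one ordering: crate-1 < crate-11 < crate-2 < crate-10 < crate-14 < crate-6 < crate-3 < crate-8 < crate-12.
Counting 4 from the smallest end gives crate-10.

crate-10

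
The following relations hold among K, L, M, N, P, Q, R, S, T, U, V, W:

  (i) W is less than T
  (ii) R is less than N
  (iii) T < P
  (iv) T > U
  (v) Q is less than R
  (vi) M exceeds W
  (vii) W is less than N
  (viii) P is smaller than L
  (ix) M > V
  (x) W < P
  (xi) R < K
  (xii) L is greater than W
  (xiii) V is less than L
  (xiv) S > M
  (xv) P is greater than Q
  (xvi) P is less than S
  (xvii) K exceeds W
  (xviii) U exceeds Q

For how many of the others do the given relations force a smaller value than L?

6

From L the given relations immediately reach W, P, V.
From those, Q, T — 5 in total.
From those, U — 6 in total.
Nothing else is reachable below L; 6 in all.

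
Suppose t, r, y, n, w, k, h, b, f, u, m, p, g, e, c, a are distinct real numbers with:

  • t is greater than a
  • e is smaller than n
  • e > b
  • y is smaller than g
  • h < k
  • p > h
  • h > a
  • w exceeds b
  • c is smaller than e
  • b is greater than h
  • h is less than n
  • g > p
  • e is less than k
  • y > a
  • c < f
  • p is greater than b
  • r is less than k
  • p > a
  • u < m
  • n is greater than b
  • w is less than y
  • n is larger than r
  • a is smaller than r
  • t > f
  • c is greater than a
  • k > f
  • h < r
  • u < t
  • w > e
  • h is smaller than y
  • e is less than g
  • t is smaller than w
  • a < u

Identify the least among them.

Chaining upward from a: directly above it, c, h, r, u, t, y, p; then b, e, f, m, w, n, g, k.
That covers every other element, and nothing is given below a, so a is the least.

a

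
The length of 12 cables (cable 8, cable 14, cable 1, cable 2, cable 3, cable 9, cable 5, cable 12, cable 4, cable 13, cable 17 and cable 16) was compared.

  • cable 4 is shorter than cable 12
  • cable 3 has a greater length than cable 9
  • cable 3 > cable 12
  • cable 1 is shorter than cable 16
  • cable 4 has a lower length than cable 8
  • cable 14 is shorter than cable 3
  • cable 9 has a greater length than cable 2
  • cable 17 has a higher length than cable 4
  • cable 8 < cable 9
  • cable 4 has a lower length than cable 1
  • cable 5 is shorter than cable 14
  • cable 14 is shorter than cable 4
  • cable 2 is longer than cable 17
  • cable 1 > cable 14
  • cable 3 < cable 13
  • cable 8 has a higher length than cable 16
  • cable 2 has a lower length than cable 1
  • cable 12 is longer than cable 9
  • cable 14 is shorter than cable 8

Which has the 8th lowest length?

Chaining the given pairs: cable 5 < cable 14 < cable 4 < cable 17 < cable 2 < cable 1 < cable 16 < cable 8 < cable 9 < cable 12 < cable 3 < cable 13.
Counting 8 from the smallest end gives cable 8.

cable 8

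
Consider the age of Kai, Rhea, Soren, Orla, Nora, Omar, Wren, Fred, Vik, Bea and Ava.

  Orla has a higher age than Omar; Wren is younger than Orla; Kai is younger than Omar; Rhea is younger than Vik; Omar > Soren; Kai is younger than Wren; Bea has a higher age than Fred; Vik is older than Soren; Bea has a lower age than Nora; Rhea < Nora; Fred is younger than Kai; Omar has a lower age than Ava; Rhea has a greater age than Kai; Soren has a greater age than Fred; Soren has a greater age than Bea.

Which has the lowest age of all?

Bea is not least since Fred < Bea; Soren is not least since Bea < Soren; Kai is not least since Fred < Kai; Wren is not least since Kai < Wren; Omar is not least since Soren < Omar; Ava is not least since Omar < Ava; Rhea is not least since Kai < Rhea; Nora is not least since Bea < Nora; Orla is not least since Wren < Orla; Vik is not least since Rhea < Vik.
Only Fred has nothing below it, so Fred is the lowest age.

Fred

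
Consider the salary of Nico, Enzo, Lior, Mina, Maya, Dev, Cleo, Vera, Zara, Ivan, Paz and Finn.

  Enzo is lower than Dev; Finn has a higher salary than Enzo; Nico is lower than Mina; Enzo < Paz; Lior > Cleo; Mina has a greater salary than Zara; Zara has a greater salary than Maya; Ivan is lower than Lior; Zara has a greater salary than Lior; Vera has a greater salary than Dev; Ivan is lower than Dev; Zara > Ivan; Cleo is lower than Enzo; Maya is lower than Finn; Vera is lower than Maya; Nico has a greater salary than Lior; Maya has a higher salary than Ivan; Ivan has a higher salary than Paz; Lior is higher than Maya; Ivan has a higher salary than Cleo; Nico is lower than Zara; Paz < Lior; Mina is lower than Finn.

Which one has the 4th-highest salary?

Nico

The consecutive relations fix a unique order: Cleo < Enzo < Paz < Ivan < Dev < Vera < Maya < Lior < Nico < Zara < Mina < Finn.
Counting 4 from the largest end gives Nico.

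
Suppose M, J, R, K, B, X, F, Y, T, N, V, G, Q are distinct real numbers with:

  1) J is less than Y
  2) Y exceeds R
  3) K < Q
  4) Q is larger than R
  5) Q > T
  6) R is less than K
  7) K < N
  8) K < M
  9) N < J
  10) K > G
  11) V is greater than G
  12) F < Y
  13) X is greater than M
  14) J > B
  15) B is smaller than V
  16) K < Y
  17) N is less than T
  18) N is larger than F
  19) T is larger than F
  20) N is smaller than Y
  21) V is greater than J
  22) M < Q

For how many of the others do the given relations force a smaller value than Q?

7

The elements the relations force below Q are G, R, F, K, N, T, M — no chain reaches any other.
That is 7.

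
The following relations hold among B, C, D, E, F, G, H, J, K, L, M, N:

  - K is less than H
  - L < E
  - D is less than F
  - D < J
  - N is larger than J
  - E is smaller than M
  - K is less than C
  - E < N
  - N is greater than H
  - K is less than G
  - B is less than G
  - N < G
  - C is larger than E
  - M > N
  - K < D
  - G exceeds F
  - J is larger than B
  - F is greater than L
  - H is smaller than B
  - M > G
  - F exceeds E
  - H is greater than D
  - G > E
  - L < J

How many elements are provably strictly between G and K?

6

Chaining upward from K reaches: D, H, C, B, J, N, F, M.
Chaining downward from G reaches: D, H, L, E, B, J, N, F.
Strictly between K and G are those in both lists: D, H, B, J, N, F — 6 elements.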